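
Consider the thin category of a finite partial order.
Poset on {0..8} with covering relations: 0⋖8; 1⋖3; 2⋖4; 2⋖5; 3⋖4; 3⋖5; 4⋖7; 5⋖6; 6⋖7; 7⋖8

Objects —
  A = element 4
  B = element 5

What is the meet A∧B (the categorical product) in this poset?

Common predecessors of 4,5: {1,2,3}
  maximal lower bounds 2 and 3 are incomparable: neither 2⊑3 nor 3⊑2
→ no greatest lower bound exists

Answer: NO MEET EXISTS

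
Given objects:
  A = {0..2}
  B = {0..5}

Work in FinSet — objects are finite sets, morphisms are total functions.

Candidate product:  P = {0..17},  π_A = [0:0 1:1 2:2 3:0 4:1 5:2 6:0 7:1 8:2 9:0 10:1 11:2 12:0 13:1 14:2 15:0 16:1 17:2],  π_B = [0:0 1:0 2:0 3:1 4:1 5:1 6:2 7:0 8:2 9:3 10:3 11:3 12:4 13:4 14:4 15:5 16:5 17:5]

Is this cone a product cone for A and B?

Answer: NOT A VALID PRODUCT — duplicate pair at indices 1,7

Work:
|A|·|B| = 3·6 = 18;  |P| = 18
Check the pairing map k ↦ (π_A(k), π_B(k)):
  0 : (0,0)
  1 : (1,0)
  2 : (2,0)
  3 : (0,1)
  4 : (1,1)
  5 : (2,1)
  6 : (0,2)
  7 : (1,0)  ✗ repeats pair of k=1
  8 : (2,2)
  9 : (0,3)
  10 : (1,3)
  11 : (2,3)
  12 : (0,4)
  13 : (1,4)
  14 : (2,4)
  15 : (0,5)
  16 : (1,5)
  17 : (2,5)
distinct pairs in image: 17 / 18 needed
  → (1,0) hit at k=1 and k=7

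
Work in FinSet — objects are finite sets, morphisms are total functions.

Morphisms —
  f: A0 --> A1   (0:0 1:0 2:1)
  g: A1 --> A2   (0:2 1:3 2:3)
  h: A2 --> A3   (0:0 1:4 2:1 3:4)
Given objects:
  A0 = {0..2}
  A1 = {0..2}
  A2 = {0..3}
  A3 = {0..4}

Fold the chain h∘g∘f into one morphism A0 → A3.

Answer: (0:1 1:1 2:4)

Work:
  0 f-->0 g-->2 h-->1
  1 f-->0 g-->2 h-->1
  2 f-->1 g-->3 h-->4
⟦path⟧: (0:1 1:1 2:4)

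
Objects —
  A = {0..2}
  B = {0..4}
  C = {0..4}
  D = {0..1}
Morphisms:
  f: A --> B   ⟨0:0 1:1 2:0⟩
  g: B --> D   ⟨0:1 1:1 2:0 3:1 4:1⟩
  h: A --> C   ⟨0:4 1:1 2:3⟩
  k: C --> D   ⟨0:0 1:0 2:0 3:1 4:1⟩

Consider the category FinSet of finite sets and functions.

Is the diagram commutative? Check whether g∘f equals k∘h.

Answer: DOES NOT COMMUTE

Derivation:
Along f;g (path 1):
  0 f-->0 g-->1
  1 f-->1 g-->1
  2 f-->0 g-->1
  composite₁ = ⟨0:1 1:1 2:1⟩
Along h;k (path 2):
  0 h-->4 k-->1
  1 h-->1 k-->0
  2 h-->3 k-->1
  composite₂ = ⟨0:1 1:0 2:1⟩
Equal? differ; not commutative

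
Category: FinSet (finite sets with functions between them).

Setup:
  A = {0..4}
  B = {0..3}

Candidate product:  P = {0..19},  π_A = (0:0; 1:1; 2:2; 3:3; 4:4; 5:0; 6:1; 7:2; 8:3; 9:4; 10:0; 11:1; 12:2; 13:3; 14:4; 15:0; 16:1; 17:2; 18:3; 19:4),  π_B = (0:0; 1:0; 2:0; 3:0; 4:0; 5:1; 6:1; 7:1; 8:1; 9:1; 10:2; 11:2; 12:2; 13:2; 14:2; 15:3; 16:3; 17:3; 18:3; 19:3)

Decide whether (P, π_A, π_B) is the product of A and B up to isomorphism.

Answer: VALID PRODUCT

Work:
|A|·|B| = 5·4 = 20;  |P| = 20
Check the pairing map k ↦ (π_A(k), π_B(k)):
  0 : (0,0)
  1 : (1,0)
  2 : (2,0)
  3 : (3,0)
  4 : (4,0)
  5 : (0,1)
  6 : (1,1)
  7 : (2,1)
  8 : (3,1)
  9 : (4,1)
  10 : (0,2)
  11 : (1,2)
  12 : (2,2)
  13 : (3,2)
  14 : (4,2)
  15 : (0,3)
  16 : (1,3)
  17 : (2,3)
  18 : (3,3)
  19 : (4,3)
distinct pairs in image: 20 / 20 needed
  → bijection onto A×B; projections well-typed.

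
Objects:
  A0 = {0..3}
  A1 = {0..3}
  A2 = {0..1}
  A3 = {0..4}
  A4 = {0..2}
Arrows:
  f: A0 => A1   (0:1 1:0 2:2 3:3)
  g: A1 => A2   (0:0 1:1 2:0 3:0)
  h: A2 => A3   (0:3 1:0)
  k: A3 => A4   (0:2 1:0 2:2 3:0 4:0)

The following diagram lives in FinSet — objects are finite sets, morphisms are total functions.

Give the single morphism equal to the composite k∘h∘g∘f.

Answer: (0:2 1:0 2:0 3:0)

Trace:
  0 f=>1 g=>1 h=>0 k=>2
  1 f=>0 g=>0 h=>3 k=>0
  2 f=>2 g=>0 h=>3 k=>0
  3 f=>3 g=>0 h=>3 k=>0
⟦path⟧: (0:2 1:0 2:0 3:0)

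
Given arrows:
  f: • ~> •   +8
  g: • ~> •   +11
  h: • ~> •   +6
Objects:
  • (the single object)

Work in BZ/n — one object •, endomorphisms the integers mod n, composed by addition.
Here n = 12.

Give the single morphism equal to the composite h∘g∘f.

Answer: +1

Work:
  0 +8≡8 +11≡7 +6≡1  (mod 12)
result: +1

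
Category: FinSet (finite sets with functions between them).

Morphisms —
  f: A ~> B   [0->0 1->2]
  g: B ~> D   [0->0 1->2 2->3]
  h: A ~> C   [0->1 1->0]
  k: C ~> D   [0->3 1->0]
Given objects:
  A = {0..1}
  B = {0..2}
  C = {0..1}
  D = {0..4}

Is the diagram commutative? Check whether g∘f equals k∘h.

Along f;g (path 1):
  0 f~>0 g~>0
  1 f~>2 g~>3
  ⟦path⟧₁ = [0->0 1->3]
Along h;k (path 2):
  0 h~>1 k~>0
  1 h~>0 k~>3
  ⟦path⟧₂ = [0->0 1->3]
Equal? YES — commutes

Answer: COMMUTES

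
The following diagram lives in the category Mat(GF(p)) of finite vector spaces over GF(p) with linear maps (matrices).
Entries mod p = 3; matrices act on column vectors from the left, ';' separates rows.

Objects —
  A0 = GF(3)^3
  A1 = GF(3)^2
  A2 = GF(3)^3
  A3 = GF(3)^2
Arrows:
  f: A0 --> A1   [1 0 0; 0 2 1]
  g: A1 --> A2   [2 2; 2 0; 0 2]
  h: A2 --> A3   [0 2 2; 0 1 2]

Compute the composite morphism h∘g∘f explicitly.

  e0=(1,0,0) f-->(1,0) g-->(2,2,0) h-->(1,2)
  e1=(0,1,0) f-->(0,2) g-->(1,0,1) h-->(2,2)
  e2=(0,0,1) f-->(0,1) g-->(2,0,2) h-->(1,1)
composite: [1 2 1; 2 2 1]

Answer: [1 2 1; 2 2 1]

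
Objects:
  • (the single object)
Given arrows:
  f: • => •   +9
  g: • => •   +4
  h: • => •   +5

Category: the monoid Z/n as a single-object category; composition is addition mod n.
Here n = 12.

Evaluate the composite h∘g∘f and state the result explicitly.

Answer: +6

Trace:
  0 +9≡9 +4≡1 +5≡6  (mod 12)
composite: +6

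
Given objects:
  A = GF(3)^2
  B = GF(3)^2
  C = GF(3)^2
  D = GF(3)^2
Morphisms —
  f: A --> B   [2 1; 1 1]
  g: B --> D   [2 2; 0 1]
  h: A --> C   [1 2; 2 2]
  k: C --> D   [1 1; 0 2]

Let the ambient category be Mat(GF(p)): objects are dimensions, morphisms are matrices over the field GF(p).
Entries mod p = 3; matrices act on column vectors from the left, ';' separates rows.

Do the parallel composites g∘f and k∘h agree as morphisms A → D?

Along f;g (path 1):
  e0=⟨1,0⟩ f-->⟨2,1⟩ g-->⟨0,1⟩
  e1=⟨0,1⟩ f-->⟨1,1⟩ g-->⟨1,1⟩
  result₁ = [0 1; 1 1]
Along h;k (path 2):
  e0=⟨1,0⟩ h-->⟨1,2⟩ k-->⟨0,1⟩
  e1=⟨0,1⟩ h-->⟨2,2⟩ k-->⟨1,1⟩
  result₂ = [0 1; 1 1]
Equal? YES — commutes

Answer: COMMUTES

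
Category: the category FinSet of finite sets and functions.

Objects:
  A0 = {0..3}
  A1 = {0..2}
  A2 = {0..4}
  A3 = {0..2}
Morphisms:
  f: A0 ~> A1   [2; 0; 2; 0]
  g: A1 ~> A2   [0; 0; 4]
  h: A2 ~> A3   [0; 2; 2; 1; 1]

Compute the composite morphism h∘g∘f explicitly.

  0 f~>2 g~>4 h~>1
  1 f~>0 g~>0 h~>0
  2 f~>2 g~>4 h~>1
  3 f~>0 g~>0 h~>0
result: [1; 0; 1; 0]

Answer: [1; 0; 1; 0]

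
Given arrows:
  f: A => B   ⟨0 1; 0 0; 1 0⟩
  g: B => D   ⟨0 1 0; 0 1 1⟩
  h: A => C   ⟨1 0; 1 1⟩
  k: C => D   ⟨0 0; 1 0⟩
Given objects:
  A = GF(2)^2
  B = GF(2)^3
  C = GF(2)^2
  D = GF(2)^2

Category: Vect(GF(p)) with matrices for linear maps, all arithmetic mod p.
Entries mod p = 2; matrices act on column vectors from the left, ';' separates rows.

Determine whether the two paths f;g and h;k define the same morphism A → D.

Answer: COMMUTES

Work:
1) trace f;g:
  e0=(1,0) f=>(0,0,1) g=>(0,1)
  e1=(0,1) f=>(1,0,0) g=>(0,0)
  result₁ = ⟨0 0; 1 0⟩
2) trace h;k:
  e0=(1,0) h=>(1,1) k=>(0,1)
  e1=(0,1) h=>(0,1) k=>(0,0)
  result₂ = ⟨0 0; 1 0⟩
Equal? YES — commutes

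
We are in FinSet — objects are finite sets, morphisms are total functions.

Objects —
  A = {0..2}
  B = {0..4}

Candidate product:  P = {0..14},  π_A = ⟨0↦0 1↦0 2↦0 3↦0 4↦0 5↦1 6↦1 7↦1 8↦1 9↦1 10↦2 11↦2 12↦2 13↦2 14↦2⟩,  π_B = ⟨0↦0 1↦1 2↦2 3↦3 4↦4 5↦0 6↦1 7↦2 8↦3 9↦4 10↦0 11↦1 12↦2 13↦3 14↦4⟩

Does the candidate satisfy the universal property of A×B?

|A|·|B| = 3·5 = 15;  |P| = 15
Check the pairing map k ↦ (π_A(k), π_B(k)):
  0 ↦ (0,0)
  1 ↦ (0,1)
  2 ↦ (0,2)
  3 ↦ (0,3)
  4 ↦ (0,4)
  5 ↦ (1,0)
  6 ↦ (1,1)
  7 ↦ (1,2)
  8 ↦ (1,3)
  9 ↦ (1,4)
  10 ↦ (2,0)
  11 ↦ (2,1)
  12 ↦ (2,2)
  13 ↦ (2,3)
  14 ↦ (2,4)
distinct pairs in image: 15 / 15 needed
  → bijection onto A×B; projections well-typed.

Answer: VALID PRODUCT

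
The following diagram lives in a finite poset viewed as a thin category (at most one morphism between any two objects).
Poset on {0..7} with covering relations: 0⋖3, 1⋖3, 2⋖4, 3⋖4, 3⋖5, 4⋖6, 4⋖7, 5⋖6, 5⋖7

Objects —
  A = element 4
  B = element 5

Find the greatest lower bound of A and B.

Answer: A∧B = 3

Trace:
Common predecessors of 4,5: {0,1,3}
  0 <= 3
  1 <= 3
  3 <= 3
glb = 3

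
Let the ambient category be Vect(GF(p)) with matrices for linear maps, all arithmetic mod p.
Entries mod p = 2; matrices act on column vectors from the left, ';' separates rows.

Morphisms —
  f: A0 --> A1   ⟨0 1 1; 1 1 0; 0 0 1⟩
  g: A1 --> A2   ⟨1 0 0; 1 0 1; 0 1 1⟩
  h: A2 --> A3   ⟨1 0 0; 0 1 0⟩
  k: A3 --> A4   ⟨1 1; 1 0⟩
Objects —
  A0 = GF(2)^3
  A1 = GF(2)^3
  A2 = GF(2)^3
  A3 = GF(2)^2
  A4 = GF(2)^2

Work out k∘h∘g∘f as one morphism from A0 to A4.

Answer: ⟨0 0 1; 0 1 1⟩

Derivation:
  e0=(1,0,0) f-->(0,1,0) g-->(0,0,1) h-->(0,0) k-->(0,0)
  e1=(0,1,0) f-->(1,1,0) g-->(1,1,1) h-->(1,1) k-->(0,1)
  e2=(0,0,1) f-->(1,0,1) g-->(1,0,1) h-->(1,0) k-->(1,1)
⟦path⟧: ⟨0 0 1; 0 1 1⟩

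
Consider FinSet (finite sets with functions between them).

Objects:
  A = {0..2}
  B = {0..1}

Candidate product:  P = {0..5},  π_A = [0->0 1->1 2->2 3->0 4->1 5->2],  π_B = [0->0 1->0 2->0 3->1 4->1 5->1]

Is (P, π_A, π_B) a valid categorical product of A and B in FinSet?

Answer: VALID PRODUCT

Trace:
|A|·|B| = 3·2 = 6;  |P| = 6
Check the pairing map k ↦ (π_A(k), π_B(k)):
  0 -> (0,0)
  1 -> (1,0)
  2 -> (2,0)
  3 -> (0,1)
  4 -> (1,1)
  5 -> (2,1)
distinct pairs in image: 6 / 6 needed
  → bijection onto A×B; projections well-typed.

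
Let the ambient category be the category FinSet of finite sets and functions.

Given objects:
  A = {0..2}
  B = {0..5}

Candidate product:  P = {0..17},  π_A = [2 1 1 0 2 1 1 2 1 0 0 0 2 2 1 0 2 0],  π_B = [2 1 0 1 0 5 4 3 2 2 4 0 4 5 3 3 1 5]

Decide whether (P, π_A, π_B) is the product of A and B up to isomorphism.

|A|·|B| = 3·6 = 18;  |P| = 18
Check the pairing map k ↦ (π_A(k), π_B(k)):
  0 -> (2,2)
  1 -> (1,1)
  2 -> (1,0)
  3 -> (0,1)
  4 -> (2,0)
  5 -> (1,5)
  6 -> (1,4)
  7 -> (2,3)
  8 -> (1,2)
  9 -> (0,2)
  10 -> (0,4)
  11 -> (0,0)
  12 -> (2,4)
  13 -> (2,5)
  14 -> (1,3)
  15 -> (0,3)
  16 -> (2,1)
  17 -> (0,5)
distinct pairs in image: 18 / 18 needed
  → bijection onto A×B; projections well-typed.

Answer: VALID PRODUCT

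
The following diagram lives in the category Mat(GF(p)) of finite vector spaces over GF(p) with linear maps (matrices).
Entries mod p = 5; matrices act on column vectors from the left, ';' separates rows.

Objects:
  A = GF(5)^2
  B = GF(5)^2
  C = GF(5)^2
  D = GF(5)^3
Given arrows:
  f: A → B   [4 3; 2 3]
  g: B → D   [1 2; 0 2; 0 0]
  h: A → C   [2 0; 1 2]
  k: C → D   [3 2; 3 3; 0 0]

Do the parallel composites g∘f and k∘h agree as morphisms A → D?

Answer: COMMUTES

Derivation:
1) trace f;g:
  e0=(1,0) f→(4,2) g→(3,4,0)
  e1=(0,1) f→(3,3) g→(4,1,0)
  composite₁ = [3 4; 4 1; 0 0]
2) trace h;k:
  e0=(1,0) h→(2,1) k→(3,4,0)
  e1=(0,1) h→(0,2) k→(4,1,0)
  composite₂ = [3 4; 4 1; 0 0]
Equal? same morphism ✓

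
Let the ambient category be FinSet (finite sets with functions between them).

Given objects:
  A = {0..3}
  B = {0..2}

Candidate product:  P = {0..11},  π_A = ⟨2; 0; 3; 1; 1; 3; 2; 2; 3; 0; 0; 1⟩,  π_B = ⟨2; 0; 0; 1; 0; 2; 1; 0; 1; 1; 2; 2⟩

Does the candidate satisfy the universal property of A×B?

|A|·|B| = 4·3 = 12;  |P| = 12
Check the pairing map k ↦ (π_A(k), π_B(k)):
  0 : (2,2)
  1 : (0,0)
  2 : (3,0)
  3 : (1,1)
  4 : (1,0)
  5 : (3,2)
  6 : (2,1)
  7 : (2,0)
  8 : (3,1)
  9 : (0,1)
  10 : (0,2)
  11 : (1,2)
distinct pairs in image: 12 / 12 needed
  → bijection onto A×B; projections well-typed.

Answer: VALID PRODUCT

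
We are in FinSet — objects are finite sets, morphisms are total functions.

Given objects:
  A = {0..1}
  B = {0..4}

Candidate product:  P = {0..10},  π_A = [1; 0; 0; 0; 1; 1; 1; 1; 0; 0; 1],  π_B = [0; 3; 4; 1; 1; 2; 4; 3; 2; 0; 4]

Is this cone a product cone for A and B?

Answer: NOT A VALID PRODUCT — |P|=11 ≠ |A|·|B|=10

Trace:
|A|·|B| = 2·5 = 10;  |P| = 11
  → cardinalities differ; no bijection possible.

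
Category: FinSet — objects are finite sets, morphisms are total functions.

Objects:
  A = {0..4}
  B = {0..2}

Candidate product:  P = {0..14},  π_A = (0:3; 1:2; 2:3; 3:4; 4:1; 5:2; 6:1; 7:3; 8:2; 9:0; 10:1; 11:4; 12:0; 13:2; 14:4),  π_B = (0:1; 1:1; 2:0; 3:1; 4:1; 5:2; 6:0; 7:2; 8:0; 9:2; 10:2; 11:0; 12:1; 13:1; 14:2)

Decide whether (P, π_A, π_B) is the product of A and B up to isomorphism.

|A|·|B| = 5·3 = 15;  |P| = 15
Check the pairing map k ↦ (π_A(k), π_B(k)):
  0 : (3,1)
  1 : (2,1)
  2 : (3,0)
  3 : (4,1)
  4 : (1,1)
  5 : (2,2)
  6 : (1,0)
  7 : (3,2)
  8 : (2,0)
  9 : (0,2)
  10 : (1,2)
  11 : (4,0)
  12 : (0,1)
  13 : (2,1)  ✗ repeats pair of k=1
  14 : (4,2)
distinct pairs in image: 14 / 15 needed
  → (2,1) hit at k=1 and k=13

Answer: NOT A VALID PRODUCT — duplicate pair at indices 1,13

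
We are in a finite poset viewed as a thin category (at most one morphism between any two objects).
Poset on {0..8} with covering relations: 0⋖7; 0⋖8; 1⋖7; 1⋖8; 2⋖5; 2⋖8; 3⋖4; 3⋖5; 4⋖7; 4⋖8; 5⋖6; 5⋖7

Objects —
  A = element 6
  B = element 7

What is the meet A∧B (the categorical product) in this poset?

Common predecessors of 6,7: {2,3,5}
  2 ⊑ 5
  3 ⊑ 5
  5 ⊑ 5
glb = 5

Answer: A∧B = 5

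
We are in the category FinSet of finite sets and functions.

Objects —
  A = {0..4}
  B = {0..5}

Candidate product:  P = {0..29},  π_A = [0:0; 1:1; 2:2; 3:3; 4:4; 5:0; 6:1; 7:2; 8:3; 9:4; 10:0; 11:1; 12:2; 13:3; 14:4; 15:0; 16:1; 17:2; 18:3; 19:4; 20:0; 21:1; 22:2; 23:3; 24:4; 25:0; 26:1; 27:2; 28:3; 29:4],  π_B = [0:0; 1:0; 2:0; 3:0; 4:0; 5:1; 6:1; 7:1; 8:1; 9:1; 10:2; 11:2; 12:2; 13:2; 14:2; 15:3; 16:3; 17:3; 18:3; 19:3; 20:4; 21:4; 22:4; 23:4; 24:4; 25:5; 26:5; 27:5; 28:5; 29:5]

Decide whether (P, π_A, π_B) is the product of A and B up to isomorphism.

|A|·|B| = 5·6 = 30;  |P| = 30
Check the pairing map k ↦ (π_A(k), π_B(k)):
  0 : (0,0)
  1 : (1,0)
  2 : (2,0)
  3 : (3,0)
  4 : (4,0)
  5 : (0,1)
  6 : (1,1)
  7 : (2,1)
  8 : (3,1)
  9 : (4,1)
  10 : (0,2)
  11 : (1,2)
  12 : (2,2)
  13 : (3,2)
  14 : (4,2)
  15 : (0,3)
  16 : (1,3)
  17 : (2,3)
  18 : (3,3)
  19 : (4,3)
  20 : (0,4)
  21 : (1,4)
  22 : (2,4)
  23 : (3,4)
  24 : (4,4)
  25 : (0,5)
  26 : (1,5)
  27 : (2,5)
  28 : (3,5)
  29 : (4,5)
distinct pairs in image: 30 / 30 needed
  → bijection onto A×B; projections well-typed.

Answer: VALID PRODUCT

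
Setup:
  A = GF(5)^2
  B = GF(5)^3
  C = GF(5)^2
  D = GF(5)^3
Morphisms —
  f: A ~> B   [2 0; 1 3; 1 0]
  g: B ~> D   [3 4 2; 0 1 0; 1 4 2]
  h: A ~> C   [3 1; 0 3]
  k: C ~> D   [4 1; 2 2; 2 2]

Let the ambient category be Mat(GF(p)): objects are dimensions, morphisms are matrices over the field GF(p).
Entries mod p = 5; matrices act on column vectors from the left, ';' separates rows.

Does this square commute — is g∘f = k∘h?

Path 1 = f;g:
  e0=⟨1,0⟩ f~>⟨2,1,1⟩ g~>⟨2,1,3⟩
  e1=⟨0,1⟩ f~>⟨0,3,0⟩ g~>⟨2,3,2⟩
  ⟦path⟧₁ = [2 2; 1 3; 3 2]
Path 2 = h;k:
  e0=⟨1,0⟩ h~>⟨3,0⟩ k~>⟨2,1,1⟩
  e1=⟨0,1⟩ h~>⟨1,3⟩ k~>⟨2,3,3⟩
  ⟦path⟧₂ = [2 2; 1 3; 1 3]
Equal? NO — does not commute

Answer: DOES NOT COMMUTE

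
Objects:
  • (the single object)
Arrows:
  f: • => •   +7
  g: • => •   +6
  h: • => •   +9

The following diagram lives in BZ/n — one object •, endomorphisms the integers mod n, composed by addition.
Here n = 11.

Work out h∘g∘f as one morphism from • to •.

  0 +7≡7 +6≡2 +9≡0  (mod 11)
⟦path⟧: +0

Answer: +0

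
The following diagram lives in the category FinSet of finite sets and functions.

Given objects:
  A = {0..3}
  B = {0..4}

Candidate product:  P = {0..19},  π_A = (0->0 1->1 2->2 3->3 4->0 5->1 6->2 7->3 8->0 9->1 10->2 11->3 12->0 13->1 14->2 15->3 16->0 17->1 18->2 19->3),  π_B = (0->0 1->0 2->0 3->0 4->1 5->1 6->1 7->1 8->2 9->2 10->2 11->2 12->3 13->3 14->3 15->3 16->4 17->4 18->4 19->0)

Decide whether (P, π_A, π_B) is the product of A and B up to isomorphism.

Answer: NOT A VALID PRODUCT — duplicate pair at indices 3,19

Derivation:
|A|·|B| = 4·5 = 20;  |P| = 20
Check the pairing map k ↦ (π_A(k), π_B(k)):
  0 -> (0,0)
  1 -> (1,0)
  2 -> (2,0)
  3 -> (3,0)
  4 -> (0,1)
  5 -> (1,1)
  6 -> (2,1)
  7 -> (3,1)
  8 -> (0,2)
  9 -> (1,2)
  10 -> (2,2)
  11 -> (3,2)
  12 -> (0,3)
  13 -> (1,3)
  14 -> (2,3)
  15 -> (3,3)
  16 -> (0,4)
  17 -> (1,4)
  18 -> (2,4)
  19 -> (3,0)  ✗ repeats pair of k=3
distinct pairs in image: 19 / 20 needed
  → (3,0) hit at k=3 and k=19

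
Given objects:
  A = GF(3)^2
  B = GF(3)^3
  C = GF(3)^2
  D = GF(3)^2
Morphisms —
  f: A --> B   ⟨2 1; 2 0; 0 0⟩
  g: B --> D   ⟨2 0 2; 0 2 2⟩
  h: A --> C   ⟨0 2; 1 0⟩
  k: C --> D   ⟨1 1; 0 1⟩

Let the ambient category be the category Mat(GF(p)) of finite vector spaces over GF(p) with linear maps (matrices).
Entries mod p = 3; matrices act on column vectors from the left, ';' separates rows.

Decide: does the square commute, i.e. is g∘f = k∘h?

Along f;g (path 1):
  e0=(1,0) f-->(2,2,0) g-->(1,1)
  e1=(0,1) f-->(1,0,0) g-->(2,0)
  result₁ = ⟨1 2; 1 0⟩
Along h;k (path 2):
  e0=(1,0) h-->(0,1) k-->(1,1)
  e1=(0,1) h-->(2,0) k-->(2,0)
  result₂ = ⟨1 2; 1 0⟩
Equal? YES — commutes

Answer: COMMUTES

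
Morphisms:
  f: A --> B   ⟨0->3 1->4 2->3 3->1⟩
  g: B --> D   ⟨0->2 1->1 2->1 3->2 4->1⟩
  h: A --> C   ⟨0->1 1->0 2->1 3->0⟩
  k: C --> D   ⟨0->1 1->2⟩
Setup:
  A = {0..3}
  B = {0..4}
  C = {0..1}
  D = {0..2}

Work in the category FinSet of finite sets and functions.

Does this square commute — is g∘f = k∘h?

Path 1 = f;g:
  0 f-->3 g-->2
  1 f-->4 g-->1
  2 f-->3 g-->2
  3 f-->1 g-->1
  ⟦path⟧₁ = ⟨0->2 1->1 2->2 3->1⟩
Path 2 = h;k:
  0 h-->1 k-->2
  1 h-->0 k-->1
  2 h-->1 k-->2
  3 h-->0 k-->1
  ⟦path⟧₂ = ⟨0->2 1->1 2->2 3->1⟩
Equal? same morphism ✓

Answer: COMMUTES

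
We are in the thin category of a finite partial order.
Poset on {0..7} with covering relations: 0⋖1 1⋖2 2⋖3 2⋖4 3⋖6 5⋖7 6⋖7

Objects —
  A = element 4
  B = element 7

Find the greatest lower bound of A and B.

Answer: A∧B = 2

Work:
{x : x≤A ∧ x≤B} = {0,1,2}  (A=4, B=7)
  0 ≤ 2
  1 ≤ 2
  2 ≤ 2
glb = 2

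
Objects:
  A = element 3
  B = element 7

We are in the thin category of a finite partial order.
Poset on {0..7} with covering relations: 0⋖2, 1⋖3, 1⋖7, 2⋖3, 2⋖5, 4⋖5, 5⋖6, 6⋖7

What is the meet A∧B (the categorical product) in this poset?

{x : x<=A ∧ x<=B} = {0,1,2}  (A=3, B=7)
  maximal lower bounds 1 and 2 are incomparable: neither 1<=2 nor 2<=1
→ no greatest lower bound exists

Answer: NO MEET EXISTS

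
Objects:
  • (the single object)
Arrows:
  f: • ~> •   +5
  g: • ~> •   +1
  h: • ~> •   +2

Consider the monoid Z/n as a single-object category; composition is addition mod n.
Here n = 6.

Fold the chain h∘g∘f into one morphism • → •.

Answer: +2

Work:
  0 +5≡5 +1≡0 +2≡2  (mod 6)
composite: +2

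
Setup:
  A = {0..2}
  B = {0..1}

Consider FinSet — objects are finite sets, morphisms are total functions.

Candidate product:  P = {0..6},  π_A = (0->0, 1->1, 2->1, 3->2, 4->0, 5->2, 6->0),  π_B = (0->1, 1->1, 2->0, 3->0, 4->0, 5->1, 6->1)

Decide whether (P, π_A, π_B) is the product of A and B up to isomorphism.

Answer: NOT A VALID PRODUCT — |P|=7 ≠ |A|·|B|=6

Trace:
|A|·|B| = 3·2 = 6;  |P| = 7
  → cardinalities differ; no bijection possible.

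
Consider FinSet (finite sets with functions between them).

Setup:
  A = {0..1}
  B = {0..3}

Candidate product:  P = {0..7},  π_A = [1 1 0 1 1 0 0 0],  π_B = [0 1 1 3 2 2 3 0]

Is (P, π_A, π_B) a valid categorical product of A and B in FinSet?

Answer: VALID PRODUCT

Trace:
|A|·|B| = 2·4 = 8;  |P| = 8
Check the pairing map k ↦ (π_A(k), π_B(k)):
  0 -> (1,0)
  1 -> (1,1)
  2 -> (0,1)
  3 -> (1,3)
  4 -> (1,2)
  5 -> (0,2)
  6 -> (0,3)
  7 -> (0,0)
distinct pairs in image: 8 / 8 needed
  → bijection onto A×B; projections well-typed.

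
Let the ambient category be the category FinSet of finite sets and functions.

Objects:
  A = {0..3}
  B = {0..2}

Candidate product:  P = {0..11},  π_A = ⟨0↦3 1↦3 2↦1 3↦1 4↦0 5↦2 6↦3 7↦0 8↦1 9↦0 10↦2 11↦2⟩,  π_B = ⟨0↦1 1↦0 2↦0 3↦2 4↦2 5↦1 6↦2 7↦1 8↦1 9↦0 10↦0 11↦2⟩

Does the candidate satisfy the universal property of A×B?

|A|·|B| = 4·3 = 12;  |P| = 12
Check the pairing map k ↦ (π_A(k), π_B(k)):
  0 ↦ (3,1)
  1 ↦ (3,0)
  2 ↦ (1,0)
  3 ↦ (1,2)
  4 ↦ (0,2)
  5 ↦ (2,1)
  6 ↦ (3,2)
  7 ↦ (0,1)
  8 ↦ (1,1)
  9 ↦ (0,0)
  10 ↦ (2,0)
  11 ↦ (2,2)
distinct pairs in image: 12 / 12 needed
  → bijection onto A×B; projections well-typed.

Answer: VALID PRODUCT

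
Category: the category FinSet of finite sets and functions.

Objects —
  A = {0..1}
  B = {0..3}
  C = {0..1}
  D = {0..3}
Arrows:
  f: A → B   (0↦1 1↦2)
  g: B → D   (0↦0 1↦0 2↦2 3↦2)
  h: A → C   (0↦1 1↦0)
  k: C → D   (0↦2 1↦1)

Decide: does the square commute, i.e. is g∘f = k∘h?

Answer: DOES NOT COMMUTE

Derivation:
Along f;g (path 1):
  0 f→1 g→0
  1 f→2 g→2
  result₁ = (0↦0 1↦2)
Along h;k (path 2):
  0 h→1 k→1
  1 h→0 k→2
  result₂ = (0↦1 1↦2)
Equal? NO — does not commute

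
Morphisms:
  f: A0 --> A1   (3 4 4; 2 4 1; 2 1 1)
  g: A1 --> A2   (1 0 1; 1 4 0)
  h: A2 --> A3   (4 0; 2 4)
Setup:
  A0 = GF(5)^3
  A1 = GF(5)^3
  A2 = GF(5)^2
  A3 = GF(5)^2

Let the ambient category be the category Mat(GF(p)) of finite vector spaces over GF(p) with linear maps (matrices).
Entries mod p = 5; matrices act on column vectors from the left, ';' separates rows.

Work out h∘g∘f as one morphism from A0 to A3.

  e0=[1,0,0] f-->[3,2,2] g-->[0,1] h-->[0,4]
  e1=[0,1,0] f-->[4,4,1] g-->[0,0] h-->[0,0]
  e2=[0,0,1] f-->[4,1,1] g-->[0,3] h-->[0,2]
⟦path⟧: (0 0 0; 4 0 2)

Answer: (0 0 0; 4 0 2)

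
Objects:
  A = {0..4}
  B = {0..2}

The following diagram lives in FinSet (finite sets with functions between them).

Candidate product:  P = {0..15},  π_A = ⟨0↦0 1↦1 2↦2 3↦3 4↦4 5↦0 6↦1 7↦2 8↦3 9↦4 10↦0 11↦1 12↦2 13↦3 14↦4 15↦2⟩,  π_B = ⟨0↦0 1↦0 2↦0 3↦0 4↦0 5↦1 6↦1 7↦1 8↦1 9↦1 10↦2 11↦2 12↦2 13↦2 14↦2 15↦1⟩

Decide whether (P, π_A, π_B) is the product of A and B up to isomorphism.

|A|·|B| = 5·3 = 15;  |P| = 16
  → cardinalities differ; no bijection possible.

Answer: NOT A VALID PRODUCT — |P|=16 ≠ |A|·|B|=15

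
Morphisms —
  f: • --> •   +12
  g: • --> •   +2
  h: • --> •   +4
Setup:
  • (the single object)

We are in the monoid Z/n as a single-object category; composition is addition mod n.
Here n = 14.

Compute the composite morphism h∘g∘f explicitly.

  0 +12≡12 +2≡0 +4≡4  (mod 14)
composite: +4

Answer: +4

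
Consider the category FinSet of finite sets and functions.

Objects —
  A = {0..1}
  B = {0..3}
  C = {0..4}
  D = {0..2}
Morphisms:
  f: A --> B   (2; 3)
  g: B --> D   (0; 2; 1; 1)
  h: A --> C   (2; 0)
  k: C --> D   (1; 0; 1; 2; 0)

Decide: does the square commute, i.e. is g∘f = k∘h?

Along f;g (path 1):
  0 f-->2 g-->1
  1 f-->3 g-->1
  ⟦path⟧₁ = (1; 1)
Along h;k (path 2):
  0 h-->2 k-->1
  1 h-->0 k-->1
  ⟦path⟧₂ = (1; 1)
Equal? equal; square commutes

Answer: COMMUTES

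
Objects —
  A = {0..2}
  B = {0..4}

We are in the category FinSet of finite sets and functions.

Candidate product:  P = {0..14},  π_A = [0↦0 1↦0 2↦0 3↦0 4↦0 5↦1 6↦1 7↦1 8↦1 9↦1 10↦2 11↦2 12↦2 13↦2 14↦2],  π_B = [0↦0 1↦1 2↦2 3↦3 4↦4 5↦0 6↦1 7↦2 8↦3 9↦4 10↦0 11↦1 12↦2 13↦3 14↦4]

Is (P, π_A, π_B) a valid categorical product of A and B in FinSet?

Answer: VALID PRODUCT

Work:
|A|·|B| = 3·5 = 15;  |P| = 15
Check the pairing map k ↦ (π_A(k), π_B(k)):
  0 ↦ (0,0)
  1 ↦ (0,1)
  2 ↦ (0,2)
  3 ↦ (0,3)
  4 ↦ (0,4)
  5 ↦ (1,0)
  6 ↦ (1,1)
  7 ↦ (1,2)
  8 ↦ (1,3)
  9 ↦ (1,4)
  10 ↦ (2,0)
  11 ↦ (2,1)
  12 ↦ (2,2)
  13 ↦ (2,3)
  14 ↦ (2,4)
distinct pairs in image: 15 / 15 needed
  → bijection onto A×B; projections well-typed.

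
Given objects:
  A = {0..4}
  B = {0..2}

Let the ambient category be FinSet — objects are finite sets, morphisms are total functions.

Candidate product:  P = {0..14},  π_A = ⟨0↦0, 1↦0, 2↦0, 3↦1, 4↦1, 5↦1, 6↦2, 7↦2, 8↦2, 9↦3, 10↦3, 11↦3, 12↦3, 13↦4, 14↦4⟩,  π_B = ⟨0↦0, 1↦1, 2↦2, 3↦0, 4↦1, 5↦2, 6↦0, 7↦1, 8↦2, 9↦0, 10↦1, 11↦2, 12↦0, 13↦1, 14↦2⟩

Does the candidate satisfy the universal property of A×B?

Answer: NOT A VALID PRODUCT — duplicate pair at indices 9,12

Derivation:
|A|·|B| = 5·3 = 15;  |P| = 15
Check the pairing map k ↦ (π_A(k), π_B(k)):
  0 ↦ (0,0)
  1 ↦ (0,1)
  2 ↦ (0,2)
  3 ↦ (1,0)
  4 ↦ (1,1)
  5 ↦ (1,2)
  6 ↦ (2,0)
  7 ↦ (2,1)
  8 ↦ (2,2)
  9 ↦ (3,0)
  10 ↦ (3,1)
  11 ↦ (3,2)
  12 ↦ (3,0)  ✗ repeats pair of k=9
  13 ↦ (4,1)
  14 ↦ (4,2)
distinct pairs in image: 14 / 15 needed
  → (3,0) hit at k=9 and k=12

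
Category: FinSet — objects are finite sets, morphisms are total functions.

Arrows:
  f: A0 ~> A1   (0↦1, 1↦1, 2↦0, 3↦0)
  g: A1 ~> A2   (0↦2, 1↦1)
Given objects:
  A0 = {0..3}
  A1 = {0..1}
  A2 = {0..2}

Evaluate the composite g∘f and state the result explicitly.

Answer: (0↦1, 1↦1, 2↦2, 3↦2)

Trace:
  0 f~>1 g~>1
  1 f~>1 g~>1
  2 f~>0 g~>2
  3 f~>0 g~>2
result: (0↦1, 1↦1, 2↦2, 3↦2)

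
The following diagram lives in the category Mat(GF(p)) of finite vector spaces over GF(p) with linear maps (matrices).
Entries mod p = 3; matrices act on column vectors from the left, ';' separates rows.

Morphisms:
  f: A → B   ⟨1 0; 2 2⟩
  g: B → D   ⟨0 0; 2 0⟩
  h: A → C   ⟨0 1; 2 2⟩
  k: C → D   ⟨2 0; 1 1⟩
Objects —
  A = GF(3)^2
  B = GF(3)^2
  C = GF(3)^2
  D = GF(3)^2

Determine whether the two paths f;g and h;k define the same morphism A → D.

Path 1 = f;g:
  e0=(1,0) f→(1,2) g→(0,2)
  e1=(0,1) f→(0,2) g→(0,0)
  ⟦path⟧₁ = ⟨0 0; 2 0⟩
Path 2 = h;k:
  e0=(1,0) h→(0,2) k→(0,2)
  e1=(0,1) h→(1,2) k→(2,0)
  ⟦path⟧₂ = ⟨0 2; 2 0⟩
Equal? differ; not commutative

Answer: DOES NOT COMMUTE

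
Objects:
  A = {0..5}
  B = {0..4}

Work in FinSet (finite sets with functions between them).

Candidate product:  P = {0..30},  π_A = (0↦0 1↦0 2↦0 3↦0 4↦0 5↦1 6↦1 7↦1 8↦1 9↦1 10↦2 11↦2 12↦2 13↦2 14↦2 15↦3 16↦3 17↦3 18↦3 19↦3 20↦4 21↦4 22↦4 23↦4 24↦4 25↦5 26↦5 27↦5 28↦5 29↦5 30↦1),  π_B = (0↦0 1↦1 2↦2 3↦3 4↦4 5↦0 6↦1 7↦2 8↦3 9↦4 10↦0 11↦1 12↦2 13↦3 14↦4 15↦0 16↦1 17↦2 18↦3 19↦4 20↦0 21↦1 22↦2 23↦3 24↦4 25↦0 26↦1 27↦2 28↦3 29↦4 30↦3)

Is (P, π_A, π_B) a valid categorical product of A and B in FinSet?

Answer: NOT A VALID PRODUCT — |P|=31 ≠ |A|·|B|=30

Trace:
|A|·|B| = 6·5 = 30;  |P| = 31
  → cardinalities differ; no bijection possible.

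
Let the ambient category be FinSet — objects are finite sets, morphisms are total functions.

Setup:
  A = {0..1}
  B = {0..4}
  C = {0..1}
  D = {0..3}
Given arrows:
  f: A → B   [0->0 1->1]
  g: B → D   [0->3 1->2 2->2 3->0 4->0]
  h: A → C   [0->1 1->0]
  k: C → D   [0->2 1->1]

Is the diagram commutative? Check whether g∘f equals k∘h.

Along f;g (path 1):
  0 f→0 g→3
  1 f→1 g→2
  composite₁ = [0->3 1->2]
Along h;k (path 2):
  0 h→1 k→1
  1 h→0 k→2
  composite₂ = [0->1 1->2]
Equal? distinct morphisms ✗

Answer: DOES NOT COMMUTE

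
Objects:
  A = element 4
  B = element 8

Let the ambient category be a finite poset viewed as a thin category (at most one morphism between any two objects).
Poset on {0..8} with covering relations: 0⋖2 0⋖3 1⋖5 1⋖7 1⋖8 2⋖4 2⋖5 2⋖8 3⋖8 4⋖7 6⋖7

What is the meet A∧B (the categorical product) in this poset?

Common predecessors of 4,8: {0,2}
  0 ⊑ 2
  2 ⊑ 2
glb = 2

Answer: A∧B = 2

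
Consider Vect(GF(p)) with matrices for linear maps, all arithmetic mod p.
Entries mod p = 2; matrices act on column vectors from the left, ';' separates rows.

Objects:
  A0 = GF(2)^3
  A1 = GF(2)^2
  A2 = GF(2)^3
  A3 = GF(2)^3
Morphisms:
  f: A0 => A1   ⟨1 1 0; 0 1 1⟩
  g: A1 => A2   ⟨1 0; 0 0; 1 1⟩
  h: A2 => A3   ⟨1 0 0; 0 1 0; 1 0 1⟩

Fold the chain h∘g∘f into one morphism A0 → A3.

  e0=⟨1,0,0⟩ f=>⟨1,0⟩ g=>⟨1,0,1⟩ h=>⟨1,0,0⟩
  e1=⟨0,1,0⟩ f=>⟨1,1⟩ g=>⟨1,0,0⟩ h=>⟨1,0,1⟩
  e2=⟨0,0,1⟩ f=>⟨0,1⟩ g=>⟨0,0,1⟩ h=>⟨0,0,1⟩
composite: ⟨1 1 0; 0 0 0; 0 1 1⟩

Answer: ⟨1 1 0; 0 0 0; 0 1 1⟩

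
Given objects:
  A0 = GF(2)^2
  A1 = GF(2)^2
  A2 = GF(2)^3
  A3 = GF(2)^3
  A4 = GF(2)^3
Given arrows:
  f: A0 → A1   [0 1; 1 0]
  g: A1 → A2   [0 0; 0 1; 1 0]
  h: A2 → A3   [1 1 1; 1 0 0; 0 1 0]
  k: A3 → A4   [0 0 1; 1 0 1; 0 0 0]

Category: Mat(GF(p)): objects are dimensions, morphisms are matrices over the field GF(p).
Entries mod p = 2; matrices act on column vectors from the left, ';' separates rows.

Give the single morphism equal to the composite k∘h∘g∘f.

Answer: [1 0; 0 1; 0 0]

Work:
  e0=(1,0) f→(0,1) g→(0,1,0) h→(1,0,1) k→(1,0,0)
  e1=(0,1) f→(1,0) g→(0,0,1) h→(1,0,0) k→(0,1,0)
composite: [1 0; 0 1; 0 0]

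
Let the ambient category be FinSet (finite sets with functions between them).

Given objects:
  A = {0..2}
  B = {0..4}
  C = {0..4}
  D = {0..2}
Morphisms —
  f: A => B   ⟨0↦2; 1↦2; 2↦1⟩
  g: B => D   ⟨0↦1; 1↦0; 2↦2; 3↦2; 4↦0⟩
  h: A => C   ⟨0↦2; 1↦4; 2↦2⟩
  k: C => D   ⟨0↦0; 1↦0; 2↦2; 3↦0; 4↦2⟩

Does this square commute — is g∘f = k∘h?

Along f;g (path 1):
  0 f=>2 g=>2
  1 f=>2 g=>2
  2 f=>1 g=>0
  composite₁ = ⟨0↦2; 1↦2; 2↦0⟩
Along h;k (path 2):
  0 h=>2 k=>2
  1 h=>4 k=>2
  2 h=>2 k=>2
  composite₂ = ⟨0↦2; 1↦2; 2↦2⟩
Equal? NO — does not commute

Answer: DOES NOT COMMUTE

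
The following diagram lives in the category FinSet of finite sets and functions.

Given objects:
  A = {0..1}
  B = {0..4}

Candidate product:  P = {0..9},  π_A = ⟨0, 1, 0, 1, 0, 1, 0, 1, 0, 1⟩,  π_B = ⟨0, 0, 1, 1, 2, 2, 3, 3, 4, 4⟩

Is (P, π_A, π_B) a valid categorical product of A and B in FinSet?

|A|·|B| = 2·5 = 10;  |P| = 10
Check the pairing map k ↦ (π_A(k), π_B(k)):
  0 : (0,0)
  1 : (1,0)
  2 : (0,1)
  3 : (1,1)
  4 : (0,2)
  5 : (1,2)
  6 : (0,3)
  7 : (1,3)
  8 : (0,4)
  9 : (1,4)
distinct pairs in image: 10 / 10 needed
  → bijection onto A×B; projections well-typed.

Answer: VALID PRODUCT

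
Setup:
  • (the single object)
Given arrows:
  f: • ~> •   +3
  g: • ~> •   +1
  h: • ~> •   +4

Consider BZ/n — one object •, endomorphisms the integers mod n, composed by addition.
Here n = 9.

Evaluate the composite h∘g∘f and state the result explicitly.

Answer: +8

Trace:
  0 +3≡3 +1≡4 +4≡8  (mod 9)
composite: +8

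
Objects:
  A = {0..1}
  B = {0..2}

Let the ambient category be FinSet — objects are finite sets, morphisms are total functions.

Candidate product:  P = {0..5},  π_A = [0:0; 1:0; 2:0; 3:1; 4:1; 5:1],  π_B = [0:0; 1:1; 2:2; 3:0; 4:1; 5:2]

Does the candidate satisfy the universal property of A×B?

|A|·|B| = 2·3 = 6;  |P| = 6
Check the pairing map k ↦ (π_A(k), π_B(k)):
  0 : (0,0)
  1 : (0,1)
  2 : (0,2)
  3 : (1,0)
  4 : (1,1)
  5 : (1,2)
distinct pairs in image: 6 / 6 needed
  → bijection onto A×B; projections well-typed.

Answer: VALID PRODUCT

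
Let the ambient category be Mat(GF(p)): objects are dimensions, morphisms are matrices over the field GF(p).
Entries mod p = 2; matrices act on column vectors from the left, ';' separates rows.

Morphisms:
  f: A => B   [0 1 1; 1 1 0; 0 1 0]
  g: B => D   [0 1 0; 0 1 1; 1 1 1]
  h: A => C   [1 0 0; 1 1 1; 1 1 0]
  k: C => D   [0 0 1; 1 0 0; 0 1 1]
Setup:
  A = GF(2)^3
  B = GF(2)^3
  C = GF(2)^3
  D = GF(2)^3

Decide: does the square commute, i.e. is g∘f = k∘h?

Path 1 = f;g:
  e0=⟨1,0,0⟩ f=>⟨0,1,0⟩ g=>⟨1,1,1⟩
  e1=⟨0,1,0⟩ f=>⟨1,1,1⟩ g=>⟨1,0,1⟩
  e2=⟨0,0,1⟩ f=>⟨1,0,0⟩ g=>⟨0,0,1⟩
  result₁ = [1 1 0; 1 0 0; 1 1 1]
Path 2 = h;k:
  e0=⟨1,0,0⟩ h=>⟨1,1,1⟩ k=>⟨1,1,0⟩
  e1=⟨0,1,0⟩ h=>⟨0,1,1⟩ k=>⟨1,0,0⟩
  e2=⟨0,0,1⟩ h=>⟨0,1,0⟩ k=>⟨0,0,1⟩
  result₂ = [1 1 0; 1 0 0; 0 0 1]
Equal? NO — does not commute

Answer: DOES NOT COMMUTE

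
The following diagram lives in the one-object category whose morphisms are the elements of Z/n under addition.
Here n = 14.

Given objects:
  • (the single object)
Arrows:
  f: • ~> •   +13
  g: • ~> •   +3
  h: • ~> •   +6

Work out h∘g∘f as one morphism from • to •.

  0 +13≡13 +3≡2 +6≡8  (mod 14)
result: +8

Answer: +8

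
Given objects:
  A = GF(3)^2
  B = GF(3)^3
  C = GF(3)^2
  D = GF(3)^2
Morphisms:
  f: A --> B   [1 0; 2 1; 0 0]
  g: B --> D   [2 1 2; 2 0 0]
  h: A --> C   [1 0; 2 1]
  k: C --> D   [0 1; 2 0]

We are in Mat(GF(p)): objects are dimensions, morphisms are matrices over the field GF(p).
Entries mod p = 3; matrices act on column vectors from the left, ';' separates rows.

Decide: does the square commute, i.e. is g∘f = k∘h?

Along f;g (path 1):
  e0=[1,0] f-->[1,2,0] g-->[1,2]
  e1=[0,1] f-->[0,1,0] g-->[1,0]
  ⟦path⟧₁ = [1 1; 2 0]
Along h;k (path 2):
  e0=[1,0] h-->[1,2] k-->[2,2]
  e1=[0,1] h-->[0,1] k-->[1,0]
  ⟦path⟧₂ = [2 1; 2 0]
Equal? differ; not commutative

Answer: DOES NOT COMMUTE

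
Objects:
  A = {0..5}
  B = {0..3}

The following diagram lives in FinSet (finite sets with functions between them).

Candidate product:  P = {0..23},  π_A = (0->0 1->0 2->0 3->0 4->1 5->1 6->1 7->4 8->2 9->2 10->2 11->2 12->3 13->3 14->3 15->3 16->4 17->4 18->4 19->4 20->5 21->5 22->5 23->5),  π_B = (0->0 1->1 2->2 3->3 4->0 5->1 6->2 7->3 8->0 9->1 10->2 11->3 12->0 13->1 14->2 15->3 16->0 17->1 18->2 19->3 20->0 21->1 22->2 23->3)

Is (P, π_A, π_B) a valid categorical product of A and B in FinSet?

Answer: NOT A VALID PRODUCT — duplicate pair at indices 19,7

Derivation:
|A|·|B| = 6·4 = 24;  |P| = 24
Check the pairing map k ↦ (π_A(k), π_B(k)):
  0 -> (0,0)
  1 -> (0,1)
  2 -> (0,2)
  3 -> (0,3)
  4 -> (1,0)
  5 -> (1,1)
  6 -> (1,2)
  7 -> (4,3)
  8 -> (2,0)
  9 -> (2,1)
  10 -> (2,2)
  11 -> (2,3)
  12 -> (3,0)
  13 -> (3,1)
  14 -> (3,2)
  15 -> (3,3)
  16 -> (4,0)
  17 -> (4,1)
  18 -> (4,2)
  19 -> (4,3)  ✗ repeats pair of k=7
  20 -> (5,0)
  21 -> (5,1)
  22 -> (5,2)
  23 -> (5,3)
distinct pairs in image: 23 / 24 needed
  → (4,3) hit at k=7 and k=19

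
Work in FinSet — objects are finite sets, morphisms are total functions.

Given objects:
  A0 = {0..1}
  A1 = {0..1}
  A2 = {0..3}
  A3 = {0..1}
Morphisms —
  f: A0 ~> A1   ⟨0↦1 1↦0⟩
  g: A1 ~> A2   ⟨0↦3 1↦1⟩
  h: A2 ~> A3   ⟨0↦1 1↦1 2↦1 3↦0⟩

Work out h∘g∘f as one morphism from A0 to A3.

Answer: ⟨0↦1 1↦0⟩

Work:
  0 f~>1 g~>1 h~>1
  1 f~>0 g~>3 h~>0
composite: ⟨0↦1 1↦0⟩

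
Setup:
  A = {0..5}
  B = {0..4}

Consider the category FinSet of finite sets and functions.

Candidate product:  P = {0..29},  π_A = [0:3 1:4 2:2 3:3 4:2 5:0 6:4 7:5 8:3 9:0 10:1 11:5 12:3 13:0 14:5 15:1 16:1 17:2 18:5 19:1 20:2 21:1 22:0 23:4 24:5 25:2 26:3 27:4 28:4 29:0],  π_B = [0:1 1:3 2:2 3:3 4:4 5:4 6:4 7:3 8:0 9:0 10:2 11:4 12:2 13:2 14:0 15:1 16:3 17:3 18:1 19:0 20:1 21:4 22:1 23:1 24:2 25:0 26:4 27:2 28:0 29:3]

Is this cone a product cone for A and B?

|A|·|B| = 6·5 = 30;  |P| = 30
Check the pairing map k ↦ (π_A(k), π_B(k)):
  0 : (3,1)
  1 : (4,3)
  2 : (2,2)
  3 : (3,3)
  4 : (2,4)
  5 : (0,4)
  6 : (4,4)
  7 : (5,3)
  8 : (3,0)
  9 : (0,0)
  10 : (1,2)
  11 : (5,4)
  12 : (3,2)
  13 : (0,2)
  14 : (5,0)
  15 : (1,1)
  16 : (1,3)
  17 : (2,3)
  18 : (5,1)
  19 : (1,0)
  20 : (2,1)
  21 : (1,4)
  22 : (0,1)
  23 : (4,1)
  24 : (5,2)
  25 : (2,0)
  26 : (3,4)
  27 : (4,2)
  28 : (4,0)
  29 : (0,3)
distinct pairs in image: 30 / 30 needed
  → bijection onto A×B; projections well-typed.

Answer: VALID PRODUCT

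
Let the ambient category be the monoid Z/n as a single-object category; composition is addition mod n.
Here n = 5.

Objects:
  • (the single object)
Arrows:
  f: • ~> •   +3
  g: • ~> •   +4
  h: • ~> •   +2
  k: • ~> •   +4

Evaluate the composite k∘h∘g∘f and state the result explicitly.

Answer: +3

Work:
  0 +3≡3 +4≡2 +2≡4 +4≡3  (mod 5)
composite: +3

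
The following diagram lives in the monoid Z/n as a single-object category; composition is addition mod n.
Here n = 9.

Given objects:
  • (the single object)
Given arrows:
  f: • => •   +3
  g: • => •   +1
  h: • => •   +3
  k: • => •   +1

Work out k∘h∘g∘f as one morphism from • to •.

Answer: +8

Derivation:
  0 +3≡3 +1≡4 +3≡7 +1≡8  (mod 9)
composite: +8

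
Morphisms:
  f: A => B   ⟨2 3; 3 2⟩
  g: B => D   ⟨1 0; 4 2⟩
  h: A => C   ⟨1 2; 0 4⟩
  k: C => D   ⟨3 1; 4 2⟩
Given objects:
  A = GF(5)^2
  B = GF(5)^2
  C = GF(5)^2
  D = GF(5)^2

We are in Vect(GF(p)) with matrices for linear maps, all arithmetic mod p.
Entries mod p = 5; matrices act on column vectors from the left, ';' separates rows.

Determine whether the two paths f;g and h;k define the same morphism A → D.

Path 1 = f;g:
  e0=(1,0) f=>(2,3) g=>(2,4)
  e1=(0,1) f=>(3,2) g=>(3,1)
  ⟦path⟧₁ = ⟨2 3; 4 1⟩
Path 2 = h;k:
  e0=(1,0) h=>(1,0) k=>(3,4)
  e1=(0,1) h=>(2,4) k=>(0,1)
  ⟦path⟧₂ = ⟨3 0; 4 1⟩
Equal? distinct morphisms ✗

Answer: DOES NOT COMMUTE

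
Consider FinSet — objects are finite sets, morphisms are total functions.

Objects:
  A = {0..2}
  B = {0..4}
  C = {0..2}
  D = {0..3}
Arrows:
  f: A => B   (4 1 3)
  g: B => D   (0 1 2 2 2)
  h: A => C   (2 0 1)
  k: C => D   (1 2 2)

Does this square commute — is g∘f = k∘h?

Path 1 = f;g:
  0 f=>4 g=>2
  1 f=>1 g=>1
  2 f=>3 g=>2
  ⟦path⟧₁ = (2 1 2)
Path 2 = h;k:
  0 h=>2 k=>2
  1 h=>0 k=>1
  2 h=>1 k=>2
  ⟦path⟧₂ = (2 1 2)
Equal? YES — commutes

Answer: COMMUTES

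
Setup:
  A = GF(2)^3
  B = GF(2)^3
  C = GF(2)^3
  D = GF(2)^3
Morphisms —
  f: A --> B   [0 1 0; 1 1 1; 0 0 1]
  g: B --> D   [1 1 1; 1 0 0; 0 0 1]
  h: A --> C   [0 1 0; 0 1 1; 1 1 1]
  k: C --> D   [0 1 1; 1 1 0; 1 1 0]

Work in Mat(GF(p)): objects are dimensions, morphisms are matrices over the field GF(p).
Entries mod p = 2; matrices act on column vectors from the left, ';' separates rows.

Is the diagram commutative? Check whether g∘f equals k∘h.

Answer: DOES NOT COMMUTE

Trace:
Along f;g (path 1):
  e0=(1,0,0) f-->(0,1,0) g-->(1,0,0)
  e1=(0,1,0) f-->(1,1,0) g-->(0,1,0)
  e2=(0,0,1) f-->(0,1,1) g-->(0,0,1)
  result₁ = [1 0 0; 0 1 0; 0 0 1]
Along h;k (path 2):
  e0=(1,0,0) h-->(0,0,1) k-->(1,0,0)
  e1=(0,1,0) h-->(1,1,1) k-->(0,0,0)
  e2=(0,0,1) h-->(0,1,1) k-->(0,1,1)
  result₂ = [1 0 0; 0 0 1; 0 0 1]
Equal? NO — does not commute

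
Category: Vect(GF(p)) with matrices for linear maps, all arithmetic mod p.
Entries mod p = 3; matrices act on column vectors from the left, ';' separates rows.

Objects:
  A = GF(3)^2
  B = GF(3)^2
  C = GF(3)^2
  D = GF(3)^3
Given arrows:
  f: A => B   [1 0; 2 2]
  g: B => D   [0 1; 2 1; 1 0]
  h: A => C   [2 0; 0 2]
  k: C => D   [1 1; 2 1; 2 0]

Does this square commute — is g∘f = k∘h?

Path 1 = f;g:
  e0=⟨1,0⟩ f=>⟨1,2⟩ g=>⟨2,1,1⟩
  e1=⟨0,1⟩ f=>⟨0,2⟩ g=>⟨2,2,0⟩
  result₁ = [2 2; 1 2; 1 0]
Path 2 = h;k:
  e0=⟨1,0⟩ h=>⟨2,0⟩ k=>⟨2,1,1⟩
  e1=⟨0,1⟩ h=>⟨0,2⟩ k=>⟨2,2,0⟩
  result₂ = [2 2; 1 2; 1 0]
Equal? YES — commutes

Answer: COMMUTES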